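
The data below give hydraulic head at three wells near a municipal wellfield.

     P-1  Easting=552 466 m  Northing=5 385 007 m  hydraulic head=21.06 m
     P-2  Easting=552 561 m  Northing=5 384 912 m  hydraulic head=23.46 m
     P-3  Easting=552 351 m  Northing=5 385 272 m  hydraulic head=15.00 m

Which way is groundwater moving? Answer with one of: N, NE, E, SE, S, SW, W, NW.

N

Three-point gradient (reference P-1): Δ to P-2 = (95, -95, +2.40), Δ to P-3 = (-115, 265, -6.06).
∂h/∂x = +0.004232, ∂h/∂y = -0.02103 (det = 14250).
Flow = −∇h = (-0.004232 east, +0.02103 north), which points north.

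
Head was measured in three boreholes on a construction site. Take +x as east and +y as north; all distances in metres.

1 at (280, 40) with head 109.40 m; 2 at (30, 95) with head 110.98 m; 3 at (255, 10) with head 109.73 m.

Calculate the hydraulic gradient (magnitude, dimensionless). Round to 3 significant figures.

With h = a·x + b·y + c and 1 as origin, the differences give:
  (-250)·a + 55·b = +1.58
  (-25)·a + (-30)·b = +0.33
Eliminate b (×(-30) and ×55, subtract): 8875·a = -65.550 → a = ∂h/∂x = -0.007386
Back-substitute: b = ∂h/∂y = -0.004845.
|∇h| = √(-0.007386² + -0.004845²) = 0.008833

0.00883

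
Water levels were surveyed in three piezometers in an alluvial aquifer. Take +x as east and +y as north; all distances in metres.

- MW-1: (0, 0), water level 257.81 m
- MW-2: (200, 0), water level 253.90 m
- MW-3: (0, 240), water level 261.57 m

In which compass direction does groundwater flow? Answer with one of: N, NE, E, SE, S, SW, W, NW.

∂h/∂x = (253.90 − 257.81) / (200 − 0) = -0.01955
∂h/∂y = (261.57 − 257.81) / (240 − 0) = +0.01567
Flow = −∇h = (+0.01955 east, -0.01567 north), which points southeast.

SE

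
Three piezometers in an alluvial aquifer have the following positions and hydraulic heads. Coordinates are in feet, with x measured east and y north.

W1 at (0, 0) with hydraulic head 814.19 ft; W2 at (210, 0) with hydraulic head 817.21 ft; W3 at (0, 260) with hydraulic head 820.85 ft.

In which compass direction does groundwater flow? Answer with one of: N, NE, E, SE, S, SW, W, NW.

∂h/∂x = (817.21 − 814.19) / (210 − 0) = +0.01438
∂h/∂y = (820.85 − 814.19) / (260 − 0) = +0.02562
Flow = −∇h = (-0.01438 east, -0.02562 north), which points southwest.

SW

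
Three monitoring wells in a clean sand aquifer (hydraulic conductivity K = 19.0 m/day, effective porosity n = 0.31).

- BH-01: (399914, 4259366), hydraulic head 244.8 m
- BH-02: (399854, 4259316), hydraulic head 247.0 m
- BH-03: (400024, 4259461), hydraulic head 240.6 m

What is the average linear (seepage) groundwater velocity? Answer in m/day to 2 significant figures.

3.1 m/day

With h = a·x + b·y + c and BH-01 as origin, the differences give:
  (-60)·a + (-50)·b = +2.2
  110·a + 95·b = -4.2
Eliminate b (×95 and ×(-50), subtract): -200·a = -1.00 → a = ∂h/∂x = +0.005000
Back-substitute: b = ∂h/∂y = -0.05000.
|∇h| = √(0.005000² + -0.05000²) = 0.05025
Seepage velocity v = K·i/n = 19.0 × 0.05025 / 0.31 = 3.08 m/day.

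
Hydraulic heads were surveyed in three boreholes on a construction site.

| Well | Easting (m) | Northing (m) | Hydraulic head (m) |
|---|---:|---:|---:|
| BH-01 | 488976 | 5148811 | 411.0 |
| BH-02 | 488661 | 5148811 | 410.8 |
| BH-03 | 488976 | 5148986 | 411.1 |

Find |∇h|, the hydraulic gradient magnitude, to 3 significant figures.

0.000854

∂h/∂x = (410.8 − 411.0) / (488661 − 488976) = +0.0006349
∂h/∂y = (411.1 − 411.0) / (5148986 − 5148811) = +0.0005714
|∇h| = √(0.0006349² + 0.0005714²) = 0.0008542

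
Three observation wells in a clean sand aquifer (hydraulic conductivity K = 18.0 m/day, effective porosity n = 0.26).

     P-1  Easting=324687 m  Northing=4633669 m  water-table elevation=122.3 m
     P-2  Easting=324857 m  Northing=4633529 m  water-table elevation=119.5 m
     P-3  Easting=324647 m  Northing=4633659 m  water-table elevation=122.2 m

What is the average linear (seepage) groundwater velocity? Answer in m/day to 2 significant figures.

1.2 m/day

With h = a·x + b·y + c and P-1 as origin, the differences give:
  170·a + (-140)·b = -2.8
  (-40)·a + (-10)·b = -0.1
Eliminate b (×(-10) and ×(-140), subtract): -7300·a = 14.00 → a = ∂h/∂x = -0.001918
Back-substitute: b = ∂h/∂y = +0.01767.
|∇h| = √(-0.001918² + 0.01767²) = 0.01777
Seepage velocity v = K·i/n = 18.0 × 0.01777 / 0.26 = 1.23 m/day.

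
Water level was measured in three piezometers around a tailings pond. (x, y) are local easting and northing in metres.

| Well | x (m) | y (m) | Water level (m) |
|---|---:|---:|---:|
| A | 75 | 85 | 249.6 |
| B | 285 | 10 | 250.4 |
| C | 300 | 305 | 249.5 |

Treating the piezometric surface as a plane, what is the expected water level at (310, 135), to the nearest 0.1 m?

250.1 m

Three-point gradient (reference A): Δ to B = (210, -75, +0.8), Δ to C = (225, 220, -0.1).
∂h/∂x = +0.002671, ∂h/∂y = -0.003187 (det = 63075).
h(310, 135) = 249.6 + (+0.002671)·(235) + (-0.003187)·(50) = 249.6 +0.628 -0.159 = 250.068 m.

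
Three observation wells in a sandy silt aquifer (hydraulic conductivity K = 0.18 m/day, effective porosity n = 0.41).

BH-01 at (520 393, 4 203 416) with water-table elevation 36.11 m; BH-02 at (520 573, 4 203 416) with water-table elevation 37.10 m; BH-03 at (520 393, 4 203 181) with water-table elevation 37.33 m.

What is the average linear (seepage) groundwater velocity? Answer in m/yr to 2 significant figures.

1.2 m/yr

∂h/∂x = (37.10 − 36.11) / (520573 − 520393) = +0.005500
∂h/∂y = (37.33 − 36.11) / (4203181 − 4203416) = -0.005191
|∇h| = √(0.005500² + -0.005191²) = 0.007563
Seepage velocity v = K·i/n = 0.18 × 0.007563 / 0.41 = 0.00332 m/day = 1.213 m/yr.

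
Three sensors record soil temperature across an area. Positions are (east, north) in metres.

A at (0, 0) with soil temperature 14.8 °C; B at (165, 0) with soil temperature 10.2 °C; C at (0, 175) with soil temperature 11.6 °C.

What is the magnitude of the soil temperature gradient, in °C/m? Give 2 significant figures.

0.033 °C/m

∂T/∂x = (10.2 − 14.8) / (165 − 0) = -0.02788
∂T/∂y = (11.6 − 14.8) / (175 − 0) = -0.01829
|∇f| = √(-0.02788² + -0.01829²) = 0.03334 °C/m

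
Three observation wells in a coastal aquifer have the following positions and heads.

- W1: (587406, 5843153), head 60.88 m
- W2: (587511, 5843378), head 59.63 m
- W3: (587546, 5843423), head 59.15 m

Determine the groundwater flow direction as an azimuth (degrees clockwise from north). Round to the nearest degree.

097°

Taking W1 as reference: W2−W1 = (105, 225, -1.25); W3−W1 = (140, 270, -1.73).
Solve a·Δx + b·Δy = Δh: det = 105·270 − 140·225 = -3150.
∂h/∂x = [(-1.25)·270 − (-1.73)·225] / -3150 = -0.01643
∂h/∂y = [105·(-1.73) − 140·(-1.25)] / -3150 = +0.002111
Flow direction (−∇h) has components (+0.01643 E, -0.002111 N).
Azimuth = atan2(E, N) = atan2(+0.01643, -0.002111) = 97.3° ≈ 097°.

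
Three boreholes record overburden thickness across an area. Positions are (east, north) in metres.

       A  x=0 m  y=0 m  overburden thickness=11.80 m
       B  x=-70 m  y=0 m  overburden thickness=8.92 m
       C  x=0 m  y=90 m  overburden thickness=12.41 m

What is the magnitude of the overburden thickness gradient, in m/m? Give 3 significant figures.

0.0417 m/m

∂d/∂x = (8.92 − 11.80) / (-70 − 0) = +0.04114
∂d/∂y = (12.41 − 11.80) / (90 − 0) = +0.006778
|∇f| = √(0.04114² + 0.006778²) = 0.04169 m/m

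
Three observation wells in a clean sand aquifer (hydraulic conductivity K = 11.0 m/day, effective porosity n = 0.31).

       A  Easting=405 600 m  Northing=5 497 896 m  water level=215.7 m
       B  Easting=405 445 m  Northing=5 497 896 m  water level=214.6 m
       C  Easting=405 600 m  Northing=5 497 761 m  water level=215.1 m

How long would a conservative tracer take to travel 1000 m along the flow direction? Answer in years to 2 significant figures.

9.2 years

∂h/∂x = (214.6 − 215.7) / (405445 − 405600) = +0.007097
∂h/∂y = (215.1 − 215.7) / (5497761 − 5497896) = +0.004444
|∇h| = √(0.007097² + 0.004444²) = 0.008374
Seepage velocity v = K·i/n = 11.0 × 0.008374 / 0.31 = 0.2971 m/day.
t = 1000 / 0.2971 = 3366 days = 9.22 years.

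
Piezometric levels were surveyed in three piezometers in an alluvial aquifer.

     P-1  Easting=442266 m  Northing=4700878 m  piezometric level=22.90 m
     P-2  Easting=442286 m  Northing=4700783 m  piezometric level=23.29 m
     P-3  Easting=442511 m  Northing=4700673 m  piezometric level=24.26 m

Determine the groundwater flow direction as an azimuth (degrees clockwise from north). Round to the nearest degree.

324°

Taking P-1 as reference: P-2−P-1 = (20, -95, +0.39); P-3−P-1 = (245, -205, +1.36).
Solve a·Δx + b·Δy = Δh: det = 20·(-205) − 245·(-95) = 19175.
∂h/∂x = [(+0.39)·(-205) − (+1.36)·(-95)] / 19175 = +0.002568
∂h/∂y = [20·(+1.36) − 245·(+0.39)] / 19175 = -0.003565
Flow direction (−∇h) has components (-0.002568 E, +0.003565 N).
Azimuth = atan2(E, N) = atan2(-0.002568, +0.003565) = 324.2° ≈ 324°.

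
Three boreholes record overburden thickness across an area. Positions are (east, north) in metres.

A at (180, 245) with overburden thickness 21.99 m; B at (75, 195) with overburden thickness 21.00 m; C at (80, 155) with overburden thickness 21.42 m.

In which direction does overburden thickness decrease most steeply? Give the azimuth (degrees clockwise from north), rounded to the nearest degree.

303°

With d = a·x + b·y + c and A as origin, the differences give:
  (-105)·a + (-50)·b = -0.99
  (-100)·a + (-90)·b = -0.57
Eliminate b (×(-90) and ×(-50), subtract): 4450·a = 60.600 → a = ∂d/∂x = +0.01362
Back-substitute: b = ∂d/∂y = -0.008798.
Steepest decrease is along −∇f: components (-0.01362 E, +0.008798 N).
Azimuth = atan2(-0.01362, +0.008798) = 302.9° ≈ 303°.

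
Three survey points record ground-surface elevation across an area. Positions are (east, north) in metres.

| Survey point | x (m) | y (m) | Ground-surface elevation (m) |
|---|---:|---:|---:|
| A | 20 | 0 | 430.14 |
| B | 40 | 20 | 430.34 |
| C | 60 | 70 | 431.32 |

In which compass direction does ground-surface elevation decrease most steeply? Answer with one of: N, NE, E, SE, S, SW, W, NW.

With z = a·x + b·y + c and A as origin, the differences give:
  20·a + 20·b = +0.20
  40·a + 70·b = +1.18
Eliminate b (×70 and ×20, subtract): 600·a = -9.600 → a = ∂z/∂x = -0.01600
Back-substitute: b = ∂z/∂y = +0.02600.
Steepest decrease is along −∇f = (+0.01600 E, -0.02600 N) → southeast.

SE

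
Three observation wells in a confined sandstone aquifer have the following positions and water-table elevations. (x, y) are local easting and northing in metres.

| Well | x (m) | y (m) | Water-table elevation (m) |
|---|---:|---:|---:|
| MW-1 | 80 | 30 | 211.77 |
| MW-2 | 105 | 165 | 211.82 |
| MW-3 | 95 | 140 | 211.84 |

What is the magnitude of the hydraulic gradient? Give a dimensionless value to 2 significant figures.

Differences from MW-1: to MW-2 (Δx, Δy, Δh) = (25, 135, +0.05); to MW-3 = (15, 110, +0.07).
Determinant of the coordinate differences = 25·110 − 15·135 = 725.
∂h/∂x = [(+0.05)·110 − (+0.07)·135] / 725 = -0.005448
∂h/∂y = [25·(+0.07) − 15·(+0.05)] / 725 = +0.001379
|∇h| = √(-0.005448² + 0.001379²) = 0.00562

0.0056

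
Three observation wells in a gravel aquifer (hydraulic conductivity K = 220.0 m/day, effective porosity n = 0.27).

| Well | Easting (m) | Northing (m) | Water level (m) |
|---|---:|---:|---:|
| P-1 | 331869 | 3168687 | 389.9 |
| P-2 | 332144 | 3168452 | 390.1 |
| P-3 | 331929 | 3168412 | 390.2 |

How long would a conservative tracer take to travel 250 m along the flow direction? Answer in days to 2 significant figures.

260 days

Taking P-1 as reference: P-2−P-1 = (275, -235, +0.2); P-3−P-1 = (60, -275, +0.3).
Solve a·Δx + b·Δy = Δh: det = 275·(-275) − 60·(-235) = -61525.
∂h/∂x = [(+0.2)·(-275) − (+0.3)·(-235)] / -61525 = -0.0002519
∂h/∂y = [275·(+0.3) − 60·(+0.2)] / -61525 = -0.001146
|∇h| = √(-0.0002519² + -0.001146²) = 0.001173
Seepage velocity v = K·i/n = 220.0 × 0.001173 / 0.27 = 0.9558 m/day.
t = 250 / 0.9558 = 261.6 days.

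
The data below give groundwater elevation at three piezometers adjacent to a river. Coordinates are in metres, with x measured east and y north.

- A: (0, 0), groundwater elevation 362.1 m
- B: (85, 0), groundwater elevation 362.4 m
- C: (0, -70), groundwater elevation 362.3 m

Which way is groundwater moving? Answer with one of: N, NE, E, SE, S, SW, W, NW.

∂h/∂x = (362.4 − 362.1) / (85 − 0) = +0.003529
∂h/∂y = (362.3 − 362.1) / (-70 − 0) = -0.002857
Flow = −∇h = (-0.003529 east, +0.002857 north), which points northwest.

NW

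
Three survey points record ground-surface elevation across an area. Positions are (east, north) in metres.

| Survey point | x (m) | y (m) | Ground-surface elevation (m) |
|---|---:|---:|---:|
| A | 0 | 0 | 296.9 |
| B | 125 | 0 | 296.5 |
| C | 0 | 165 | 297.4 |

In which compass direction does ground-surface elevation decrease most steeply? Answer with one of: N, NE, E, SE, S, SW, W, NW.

SE

∂z/∂x = (296.5 − 296.9) / (125 − 0) = -0.003200
∂z/∂y = (297.4 − 296.9) / (165 − 0) = +0.003030
Steepest decrease is along −∇f = (+0.003200 E, -0.003030 N) → southeast.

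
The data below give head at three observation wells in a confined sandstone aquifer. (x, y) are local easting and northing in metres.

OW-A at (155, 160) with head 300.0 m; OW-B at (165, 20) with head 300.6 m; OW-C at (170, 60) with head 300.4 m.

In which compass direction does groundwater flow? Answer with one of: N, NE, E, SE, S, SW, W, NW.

With h = a·x + b·y + c and OW-A as origin, the differences give:
  10·a + (-140)·b = +0.6
  15·a + (-100)·b = +0.4
Eliminate b (×(-100) and ×(-140), subtract): 1100·a = -4.00 → a = ∂h/∂x = -0.003636
Back-substitute: b = ∂h/∂y = -0.004545.
Flow = −∇h = (+0.003636 east, +0.004545 north), which points northeast.

NE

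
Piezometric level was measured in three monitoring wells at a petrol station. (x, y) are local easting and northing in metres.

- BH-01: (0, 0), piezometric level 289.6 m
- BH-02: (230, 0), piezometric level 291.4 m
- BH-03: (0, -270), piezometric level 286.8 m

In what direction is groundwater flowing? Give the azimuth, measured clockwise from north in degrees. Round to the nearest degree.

∂h/∂x = (291.4 − 289.6) / (230 − 0) = +0.007826
∂h/∂y = (286.8 − 289.6) / (-270 − 0) = +0.01037
Flow direction (−∇h) has components (-0.007826 E, -0.01037 N).
Azimuth = atan2(E, N) = atan2(-0.007826, -0.01037) = 217.0° ≈ 217°.

217°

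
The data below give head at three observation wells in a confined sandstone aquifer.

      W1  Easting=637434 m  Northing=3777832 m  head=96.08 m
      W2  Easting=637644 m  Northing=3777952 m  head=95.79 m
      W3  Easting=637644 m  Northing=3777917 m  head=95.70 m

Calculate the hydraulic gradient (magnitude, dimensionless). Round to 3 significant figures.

0.00384

With h = a·x + b·y + c and W1 as origin, the differences give:
  210·a + 120·b = -0.29
  210·a + 85·b = -0.38
Eliminate b (×85 and ×120, subtract): -7350·a = 20.950 → a = ∂h/∂x = -0.002850
Back-substitute: b = ∂h/∂y = +0.002571.
|∇h| = √(-0.002850² + 0.002571²) = 0.003838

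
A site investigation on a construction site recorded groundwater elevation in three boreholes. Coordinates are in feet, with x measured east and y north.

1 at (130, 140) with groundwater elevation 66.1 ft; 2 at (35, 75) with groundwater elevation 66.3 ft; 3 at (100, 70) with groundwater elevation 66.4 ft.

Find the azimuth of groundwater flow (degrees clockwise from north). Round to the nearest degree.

With h = a·x + b·y + c and 1 as origin, the differences give:
  (-95)·a + (-65)·b = +0.2
  (-30)·a + (-70)·b = +0.3
Eliminate b (×(-70) and ×(-65), subtract): 4700·a = 5.50 → a = ∂h/∂x = +0.001170
Back-substitute: b = ∂h/∂y = -0.004787.
Flow direction (−∇h) has components (-0.001170 E, +0.004787 N).
Azimuth = atan2(E, N) = atan2(-0.001170, +0.004787) = 346.3° ≈ 346°.

346°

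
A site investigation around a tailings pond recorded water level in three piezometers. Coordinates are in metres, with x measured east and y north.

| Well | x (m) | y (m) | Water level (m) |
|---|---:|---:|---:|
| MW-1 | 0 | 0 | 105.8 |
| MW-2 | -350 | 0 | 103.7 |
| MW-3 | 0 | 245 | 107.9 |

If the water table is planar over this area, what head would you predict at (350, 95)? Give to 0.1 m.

∂h/∂x = (103.7 − 105.8) / (-350 − 0) = +0.006000
∂h/∂y = (107.9 − 105.8) / (245 − 0) = +0.008571
h(350, 95) = 105.8 + (+0.006000)·(350) + (+0.008571)·(95) = 105.8 +2.100 +0.814 = 108.714 m.

108.7 m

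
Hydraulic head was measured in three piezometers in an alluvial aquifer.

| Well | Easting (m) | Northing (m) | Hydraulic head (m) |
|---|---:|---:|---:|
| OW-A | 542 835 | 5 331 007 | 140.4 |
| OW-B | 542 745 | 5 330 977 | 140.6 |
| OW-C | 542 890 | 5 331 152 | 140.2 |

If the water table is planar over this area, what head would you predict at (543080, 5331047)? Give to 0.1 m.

139.9 m

With h = a·x + b·y + c and OW-A as origin, the differences give:
  (-90)·a + (-30)·b = +0.2
  55·a + 145·b = -0.2
Eliminate b (×145 and ×(-30), subtract): -11400·a = 23.00 → a = ∂h/∂x = -0.002018
Back-substitute: b = ∂h/∂y = -0.0006140.
h(543080, 5331047) = 140.4 + (-0.002018)·(245) + (-0.0006140)·(40) = 140.4 -0.494 -0.025 = 139.881 m.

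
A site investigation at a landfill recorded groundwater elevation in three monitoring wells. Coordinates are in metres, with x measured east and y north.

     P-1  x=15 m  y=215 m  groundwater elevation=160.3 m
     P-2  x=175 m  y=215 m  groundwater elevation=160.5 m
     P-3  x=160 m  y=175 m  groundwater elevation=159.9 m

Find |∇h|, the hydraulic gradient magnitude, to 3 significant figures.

0.0146

Differences from P-1: to P-2 (Δx, Δy, Δh) = (160, 0, +0.2); to P-3 = (145, -40, -0.4).
Determinant of the coordinate differences = 160·(-40) − 145·0 = -6400.
∂h/∂x = [(+0.2)·(-40) − (-0.4)·0] / -6400 = +0.001250
∂h/∂y = [160·(-0.4) − 145·(+0.2)] / -6400 = +0.01453
|∇h| = √(0.001250² + 0.01453²) = 0.01458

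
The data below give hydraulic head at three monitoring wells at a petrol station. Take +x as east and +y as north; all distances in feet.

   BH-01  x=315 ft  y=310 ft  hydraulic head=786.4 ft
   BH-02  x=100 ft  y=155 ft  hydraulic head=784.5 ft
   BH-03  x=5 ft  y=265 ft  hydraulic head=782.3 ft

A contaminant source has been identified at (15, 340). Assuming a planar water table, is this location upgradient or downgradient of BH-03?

Differences from BH-01: to BH-02 (Δx, Δy, Δh) = (-215, -155, -1.9); to BH-03 = (-310, -45, -4.1).
Solve a·Δx + b·Δy = Δh: det = (-215)·(-45) − (-310)·(-155) = -38375.
∂h/∂x = [(-1.9)·(-45) − (-4.1)·(-155)] / -38375 = +0.01433
∂h/∂y = [(-215)·(-4.1) − (-310)·(-1.9)] / -38375 = -0.007622
Head at (15, 340) = 786.4 + (+0.01433)·(-300) + (-0.007622)·(30) = 781.87 ft.
That is lower than the 782.3 ft at BH-03, so the point is downgradient.

downgradient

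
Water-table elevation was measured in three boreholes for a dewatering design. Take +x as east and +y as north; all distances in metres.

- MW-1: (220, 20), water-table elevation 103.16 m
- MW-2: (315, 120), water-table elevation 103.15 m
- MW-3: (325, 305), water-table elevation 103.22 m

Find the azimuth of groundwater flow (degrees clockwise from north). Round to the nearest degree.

With h = a·x + b·y + c and MW-1 as origin, the differences give:
  95·a + 100·b = -0.01
  105·a + 285·b = +0.06
Eliminate b (×285 and ×100, subtract): 16575·a = -8.850 → a = ∂h/∂x = -0.0005339
Back-substitute: b = ∂h/∂y = +0.0004072.
Flow direction (−∇h) has components (+0.0005339 E, -0.0004072 N).
Azimuth = atan2(E, N) = atan2(+0.0005339, -0.0004072) = 127.3° ≈ 127°.

127°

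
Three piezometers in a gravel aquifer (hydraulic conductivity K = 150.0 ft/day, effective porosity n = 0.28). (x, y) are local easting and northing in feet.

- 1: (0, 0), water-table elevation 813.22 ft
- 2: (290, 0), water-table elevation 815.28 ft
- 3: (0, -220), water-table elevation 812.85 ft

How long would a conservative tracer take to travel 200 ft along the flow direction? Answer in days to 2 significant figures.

∂h/∂x = (815.28 − 813.22) / (290 − 0) = +0.007103
∂h/∂y = (812.85 − 813.22) / (-220 − 0) = +0.001682
|∇h| = √(0.007103² + 0.001682²) = 0.007299
Seepage velocity v = K·i/n = 150.0 × 0.007299 / 0.28 = 3.91 ft/day.
t = 200 / 3.91 = 51.15 days.

51 days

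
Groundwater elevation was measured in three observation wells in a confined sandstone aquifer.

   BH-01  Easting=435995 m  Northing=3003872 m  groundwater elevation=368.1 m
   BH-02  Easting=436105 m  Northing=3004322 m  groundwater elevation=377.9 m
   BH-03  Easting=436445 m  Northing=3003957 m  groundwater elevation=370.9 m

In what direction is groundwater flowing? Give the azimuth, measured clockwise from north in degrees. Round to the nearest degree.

186°

Three-point gradient (reference BH-01): Δ to BH-02 = (110, 450, +9.8), Δ to BH-03 = (450, 85, +2.8).
∂h/∂x = +0.002211, ∂h/∂y = +0.02124 (det = -193150).
Flow direction (−∇h) has components (-0.002211 E, -0.02124 N).
Azimuth = atan2(E, N) = atan2(-0.002211, -0.02124) = 185.9° ≈ 186°.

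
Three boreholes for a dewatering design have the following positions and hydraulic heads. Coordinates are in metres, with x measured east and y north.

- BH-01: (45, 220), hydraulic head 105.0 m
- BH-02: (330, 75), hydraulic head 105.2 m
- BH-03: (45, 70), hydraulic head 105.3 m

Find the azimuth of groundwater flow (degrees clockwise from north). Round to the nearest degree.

Differences from BH-01: to BH-02 (Δx, Δy, Δh) = (285, -145, +0.2); to BH-03 = (0, -150, +0.3).
Solve a·Δx + b·Δy = Δh: det = 285·(-150) − 0·(-145) = -42750.
∂h/∂x = [(+0.2)·(-150) − (+0.3)·(-145)] / -42750 = -0.0003158
∂h/∂y = [285·(+0.3) − 0·(+0.2)] / -42750 = -0.002000
Flow direction (−∇h) has components (+0.0003158 E, +0.002000 N).
Azimuth = atan2(E, N) = atan2(+0.0003158, +0.002000) = 9.0° ≈ 009°.

009°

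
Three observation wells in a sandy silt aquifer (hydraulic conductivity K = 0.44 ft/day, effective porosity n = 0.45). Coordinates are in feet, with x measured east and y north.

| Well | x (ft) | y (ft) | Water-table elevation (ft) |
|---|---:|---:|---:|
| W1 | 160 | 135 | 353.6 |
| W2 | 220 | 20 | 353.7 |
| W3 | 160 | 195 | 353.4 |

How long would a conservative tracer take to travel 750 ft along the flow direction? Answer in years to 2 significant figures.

With h = a·x + b·y + c and W1 as origin, the differences give:
  60·a + (-115)·b = +0.1
  0·a + 60·b = -0.2
Eliminate b (×60 and ×(-115), subtract): 3600·a = -17.00 → a = ∂h/∂x = -0.004722
Back-substitute: b = ∂h/∂y = -0.003333.
|∇h| = √(-0.004722² + -0.003333²) = 0.00578
Seepage velocity v = K·i/n = 0.44 × 0.00578 / 0.45 = 0.005652 ft/day.
t = 750 / 0.005652 = 1.327e+05 days = 363 years.

360 years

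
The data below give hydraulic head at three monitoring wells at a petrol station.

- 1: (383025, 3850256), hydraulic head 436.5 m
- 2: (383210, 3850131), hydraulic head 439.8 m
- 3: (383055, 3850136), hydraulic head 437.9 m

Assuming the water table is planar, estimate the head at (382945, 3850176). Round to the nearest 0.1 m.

With h = a·x + b·y + c and 1 as origin, the differences give:
  185·a + (-125)·b = +3.3
  30·a + (-120)·b = +1.4
Eliminate b (×(-120) and ×(-125), subtract): -18450·a = -221.00 → a = ∂h/∂x = +0.01198
Back-substitute: b = ∂h/∂y = -0.008672.
h(382945, 3850176) = 436.5 + (+0.01198)·(-80) + (-0.008672)·(-80) = 436.5 -0.958 +0.694 = 436.236 m.

436.2 m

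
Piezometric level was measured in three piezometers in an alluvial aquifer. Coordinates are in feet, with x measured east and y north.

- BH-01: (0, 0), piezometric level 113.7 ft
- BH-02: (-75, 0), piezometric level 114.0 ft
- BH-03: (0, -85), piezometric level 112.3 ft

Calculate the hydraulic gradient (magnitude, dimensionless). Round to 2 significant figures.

∂h/∂x = (114.0 − 113.7) / (-75 − 0) = -0.004000
∂h/∂y = (112.3 − 113.7) / (-85 − 0) = +0.01647
|∇h| = √(-0.004000² + 0.01647²) = 0.01695

0.017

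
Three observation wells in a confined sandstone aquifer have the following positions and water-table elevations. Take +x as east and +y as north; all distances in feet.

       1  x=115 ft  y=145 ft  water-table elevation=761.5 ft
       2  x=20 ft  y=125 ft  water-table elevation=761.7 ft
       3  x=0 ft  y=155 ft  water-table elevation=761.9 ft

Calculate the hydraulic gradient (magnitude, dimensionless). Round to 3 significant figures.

Differences from 1: to 2 (Δx, Δy, Δh) = (-95, -20, +0.2); to 3 = (-115, 10, +0.4).
Determinant of the coordinate differences = (-95)·10 − (-115)·(-20) = -3250.
∂h/∂x = [(+0.2)·10 − (+0.4)·(-20)] / -3250 = -0.003077
∂h/∂y = [(-95)·(+0.4) − (-115)·(+0.2)] / -3250 = +0.004615
|∇h| = √(-0.003077² + 0.004615²) = 0.005547

0.00555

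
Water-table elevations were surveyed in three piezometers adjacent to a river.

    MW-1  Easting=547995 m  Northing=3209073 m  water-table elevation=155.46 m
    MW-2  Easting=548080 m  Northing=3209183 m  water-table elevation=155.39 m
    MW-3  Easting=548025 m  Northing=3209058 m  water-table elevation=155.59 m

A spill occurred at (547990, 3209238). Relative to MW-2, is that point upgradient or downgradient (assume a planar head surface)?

downgradient

Taking MW-1 as reference: MW-2−MW-1 = (85, 110, -0.07); MW-3−MW-1 = (30, -15, +0.13).
Determinant of the coordinate differences = 85·(-15) − 30·110 = -4575.
∂h/∂x = [(-0.07)·(-15) − (+0.13)·110] / -4575 = +0.002896
∂h/∂y = [85·(+0.13) − 30·(-0.07)] / -4575 = -0.002874
Head at (547990, 3209238) = 155.46 + (+0.002896)·(-5) + (-0.002874)·(165) = 154.97 m.
That is lower than the 155.39 m at MW-2, so the point is downgradient.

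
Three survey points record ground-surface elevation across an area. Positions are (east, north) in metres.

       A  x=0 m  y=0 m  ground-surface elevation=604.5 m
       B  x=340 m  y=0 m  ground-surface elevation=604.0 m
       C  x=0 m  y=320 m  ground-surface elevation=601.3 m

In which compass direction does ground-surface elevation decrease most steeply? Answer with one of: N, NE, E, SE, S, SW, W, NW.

∂z/∂x = (604.0 − 604.5) / (340 − 0) = -0.001471
∂z/∂y = (601.3 − 604.5) / (320 − 0) = -0.01000
Steepest decrease is along −∇f = (+0.001471 E, +0.01000 N) → north.

N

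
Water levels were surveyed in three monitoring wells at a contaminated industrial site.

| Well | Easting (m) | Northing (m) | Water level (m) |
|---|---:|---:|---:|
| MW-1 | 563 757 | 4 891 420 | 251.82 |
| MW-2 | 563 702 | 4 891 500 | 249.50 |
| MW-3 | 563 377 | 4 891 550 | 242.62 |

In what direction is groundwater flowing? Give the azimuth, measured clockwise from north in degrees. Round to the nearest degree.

311°

Three-point gradient (reference MW-1): Δ to MW-2 = (-55, 80, -2.32), Δ to MW-3 = (-380, 130, -9.20).
∂h/∂x = +0.01868, ∂h/∂y = -0.01615 (det = 23250).
Flow direction (−∇h) has components (-0.01868 E, +0.01615 N).
Azimuth = atan2(E, N) = atan2(-0.01868, +0.01615) = 310.8° ≈ 311°.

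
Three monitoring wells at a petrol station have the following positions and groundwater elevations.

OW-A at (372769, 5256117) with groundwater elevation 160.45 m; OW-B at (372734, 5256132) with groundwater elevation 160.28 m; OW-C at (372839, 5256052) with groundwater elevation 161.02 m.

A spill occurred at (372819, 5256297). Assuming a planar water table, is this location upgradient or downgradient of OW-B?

Differences from OW-A: to OW-B (Δx, Δy, Δh) = (-35, 15, -0.17); to OW-C = (70, -65, +0.57).
Determinant of the coordinate differences = (-35)·(-65) − 70·15 = 1225.
∂h/∂x = [(-0.17)·(-65) − (+0.57)·15] / 1225 = +0.002041
∂h/∂y = [(-35)·(+0.57) − 70·(-0.17)] / 1225 = -0.006571
Head at (372819, 5256297) = 160.45 + (+0.002041)·(50) + (-0.006571)·(180) = 159.37 m.
That is lower than the 160.28 m at OW-B, so the point is downgradient.

downgradient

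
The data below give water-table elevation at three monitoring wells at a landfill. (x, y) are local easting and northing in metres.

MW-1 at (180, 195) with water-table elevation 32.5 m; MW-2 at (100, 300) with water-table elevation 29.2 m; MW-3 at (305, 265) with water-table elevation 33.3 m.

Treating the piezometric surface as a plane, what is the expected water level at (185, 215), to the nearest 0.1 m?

Differences from MW-1: to MW-2 (Δx, Δy, Δh) = (-80, 105, -3.3); to MW-3 = (125, 70, +0.8).
Determinant of the coordinate differences = (-80)·70 − 125·105 = -18725.
∂h/∂x = [(-3.3)·70 − (+0.8)·105] / -18725 = +0.01682
∂h/∂y = [(-80)·(+0.8) − 125·(-3.3)] / -18725 = -0.01861
h(185, 215) = 32.5 + (+0.01682)·(5) + (-0.01861)·(20) = 32.5 +0.084 -0.372 = 32.212 m.

32.2 m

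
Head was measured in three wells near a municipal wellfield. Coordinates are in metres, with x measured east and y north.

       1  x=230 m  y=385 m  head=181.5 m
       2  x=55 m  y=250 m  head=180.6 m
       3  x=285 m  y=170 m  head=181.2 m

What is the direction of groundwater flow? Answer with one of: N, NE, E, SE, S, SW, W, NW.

SW

Taking 1 as reference: 2−1 = (-175, -135, -0.9); 3−1 = (55, -215, -0.3).
Determinant of the coordinate differences = (-175)·(-215) − 55·(-135) = 45050.
∂h/∂x = [(-0.9)·(-215) − (-0.3)·(-135)] / 45050 = +0.003396
∂h/∂y = [(-175)·(-0.3) − 55·(-0.9)] / 45050 = +0.002264
Flow = −∇h = (-0.003396 east, -0.002264 north), which points southwest.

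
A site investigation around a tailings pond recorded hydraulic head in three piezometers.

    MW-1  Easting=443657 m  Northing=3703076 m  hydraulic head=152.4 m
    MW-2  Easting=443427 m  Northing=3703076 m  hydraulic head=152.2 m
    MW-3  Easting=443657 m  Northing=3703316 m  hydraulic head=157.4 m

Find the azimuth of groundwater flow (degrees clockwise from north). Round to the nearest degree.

182°

∂h/∂x = (152.2 − 152.4) / (443427 − 443657) = +0.0008696
∂h/∂y = (157.4 − 152.4) / (3703316 − 3703076) = +0.02083
Flow direction (−∇h) has components (-0.0008696 E, -0.02083 N).
Azimuth = atan2(E, N) = atan2(-0.0008696, -0.02083) = 182.4° ≈ 182°.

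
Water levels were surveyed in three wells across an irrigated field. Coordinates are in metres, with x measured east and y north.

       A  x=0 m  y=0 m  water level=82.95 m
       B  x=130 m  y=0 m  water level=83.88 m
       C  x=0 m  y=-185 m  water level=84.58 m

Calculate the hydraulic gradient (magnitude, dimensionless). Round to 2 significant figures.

0.011

∂h/∂x = (83.88 − 82.95) / (130 − 0) = +0.007154
∂h/∂y = (84.58 − 82.95) / (-185 − 0) = -0.008811
|∇h| = √(0.007154² + -0.008811²) = 0.01135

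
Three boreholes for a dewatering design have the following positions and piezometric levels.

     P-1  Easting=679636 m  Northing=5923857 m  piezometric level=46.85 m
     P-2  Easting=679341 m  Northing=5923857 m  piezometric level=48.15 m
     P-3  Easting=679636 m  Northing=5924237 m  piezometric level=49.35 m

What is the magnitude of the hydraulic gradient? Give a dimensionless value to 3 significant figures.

0.00792

∂h/∂x = (48.15 − 46.85) / (679341 − 679636) = -0.004407
∂h/∂y = (49.35 − 46.85) / (5924237 − 5923857) = +0.006579
|∇h| = √(-0.004407² + 0.006579²) = 0.007919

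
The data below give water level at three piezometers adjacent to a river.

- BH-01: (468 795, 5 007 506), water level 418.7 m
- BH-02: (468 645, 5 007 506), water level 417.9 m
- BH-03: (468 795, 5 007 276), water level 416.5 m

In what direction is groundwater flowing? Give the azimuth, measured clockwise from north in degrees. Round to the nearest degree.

209°

∂h/∂x = (417.9 − 418.7) / (468645 − 468795) = +0.005333
∂h/∂y = (416.5 − 418.7) / (5007276 − 5007506) = +0.009565
Flow direction (−∇h) has components (-0.005333 E, -0.009565 N).
Azimuth = atan2(E, N) = atan2(-0.005333, -0.009565) = 209.1° ≈ 209°.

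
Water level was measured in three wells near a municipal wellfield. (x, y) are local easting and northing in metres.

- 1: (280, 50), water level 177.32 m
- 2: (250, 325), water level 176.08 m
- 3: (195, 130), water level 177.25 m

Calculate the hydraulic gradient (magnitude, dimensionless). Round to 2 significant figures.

With h = a·x + b·y + c and 1 as origin, the differences give:
  (-30)·a + 275·b = -1.24
  (-85)·a + 80·b = -0.07
Eliminate b (×80 and ×275, subtract): 20975·a = -79.950 → a = ∂h/∂x = -0.003812
Back-substitute: b = ∂h/∂y = -0.004925.
|∇h| = √(-0.003812² + -0.004925²) = 0.006228

0.0062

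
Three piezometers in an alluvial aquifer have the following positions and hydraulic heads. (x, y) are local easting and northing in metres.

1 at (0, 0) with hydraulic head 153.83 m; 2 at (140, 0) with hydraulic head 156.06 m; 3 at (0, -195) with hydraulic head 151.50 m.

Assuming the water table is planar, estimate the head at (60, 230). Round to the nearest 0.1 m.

∂h/∂x = (156.06 − 153.83) / (140 − 0) = +0.01593
∂h/∂y = (151.50 − 153.83) / (-195 − 0) = +0.01195
h(60, 230) = 153.83 + (+0.01593)·(60) + (+0.01195)·(230) = 153.83 +0.956 +2.748 = 157.534 m.

157.5 m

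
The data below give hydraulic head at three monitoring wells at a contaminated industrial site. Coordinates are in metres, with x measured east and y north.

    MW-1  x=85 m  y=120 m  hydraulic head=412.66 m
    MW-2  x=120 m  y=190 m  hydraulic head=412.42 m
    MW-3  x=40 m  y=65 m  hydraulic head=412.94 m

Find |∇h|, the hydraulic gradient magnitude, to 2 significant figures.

0.0053

Three-point gradient (reference MW-1): Δ to MW-2 = (35, 70, -0.24), Δ to MW-3 = (-45, -55, +0.28).
∂h/∂x = -0.005224, ∂h/∂y = -0.0008163 (det = 1225).
|∇h| = √(-0.005224² + -0.0008163²) = 0.005287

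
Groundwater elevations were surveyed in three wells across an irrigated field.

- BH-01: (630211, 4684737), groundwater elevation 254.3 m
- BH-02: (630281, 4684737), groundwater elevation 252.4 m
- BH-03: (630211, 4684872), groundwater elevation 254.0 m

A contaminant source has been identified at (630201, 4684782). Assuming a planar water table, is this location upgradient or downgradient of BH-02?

upgradient

∂h/∂x = (252.4 − 254.3) / (630281 − 630211) = -0.02714
∂h/∂y = (254.0 − 254.3) / (4684872 − 4684737) = -0.002222
Head at (630201, 4684782) = 254.3 + (-0.02714)·(-10) + (-0.002222)·(45) = 254.47 m.
That is higher than the 252.4 m at BH-02, so the point is upgradient.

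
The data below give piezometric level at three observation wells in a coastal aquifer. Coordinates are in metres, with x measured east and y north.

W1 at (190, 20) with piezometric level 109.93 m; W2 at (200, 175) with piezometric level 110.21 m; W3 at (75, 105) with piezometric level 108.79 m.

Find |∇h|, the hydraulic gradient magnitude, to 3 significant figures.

0.0108

Taking W1 as reference: W2−W1 = (10, 155, +0.28); W3−W1 = (-115, 85, -1.14).
Determinant of the coordinate differences = 10·85 − (-115)·155 = 18675.
∂h/∂x = [(+0.28)·85 − (-1.14)·155] / 18675 = +0.01074
∂h/∂y = [10·(-1.14) − (-115)·(+0.28)] / 18675 = +0.001114
|∇h| = √(0.01074² + 0.001114²) = 0.0108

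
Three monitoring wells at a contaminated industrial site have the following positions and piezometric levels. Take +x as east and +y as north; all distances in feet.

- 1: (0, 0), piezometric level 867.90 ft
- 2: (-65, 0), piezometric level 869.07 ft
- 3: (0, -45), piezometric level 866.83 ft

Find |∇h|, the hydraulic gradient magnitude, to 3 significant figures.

∂h/∂x = (869.07 − 867.90) / (-65 − 0) = -0.01800
∂h/∂y = (866.83 − 867.90) / (-45 − 0) = +0.02378
|∇h| = √(-0.01800² + 0.02378²) = 0.02982

0.0298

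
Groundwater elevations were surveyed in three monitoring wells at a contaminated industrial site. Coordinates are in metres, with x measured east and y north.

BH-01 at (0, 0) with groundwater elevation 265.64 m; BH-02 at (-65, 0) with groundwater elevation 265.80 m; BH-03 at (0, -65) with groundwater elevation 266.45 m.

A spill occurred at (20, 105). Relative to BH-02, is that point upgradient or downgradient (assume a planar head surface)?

downgradient

∂h/∂x = (265.80 − 265.64) / (-65 − 0) = -0.002462
∂h/∂y = (266.45 − 265.64) / (-65 − 0) = -0.01246
Head at (20, 105) = 265.64 + (-0.002462)·(20) + (-0.01246)·(105) = 264.28 m.
That is lower than the 265.80 m at BH-02, so the point is downgradient.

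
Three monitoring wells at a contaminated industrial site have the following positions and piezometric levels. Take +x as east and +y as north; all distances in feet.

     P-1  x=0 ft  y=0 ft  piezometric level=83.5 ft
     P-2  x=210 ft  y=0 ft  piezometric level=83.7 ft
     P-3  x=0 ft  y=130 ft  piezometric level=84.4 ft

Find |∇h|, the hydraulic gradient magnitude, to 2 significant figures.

0.0070

∂h/∂x = (83.7 − 83.5) / (210 − 0) = +0.0009524
∂h/∂y = (84.4 − 83.5) / (130 − 0) = +0.006923
|∇h| = √(0.0009524² + 0.006923²) = 0.006988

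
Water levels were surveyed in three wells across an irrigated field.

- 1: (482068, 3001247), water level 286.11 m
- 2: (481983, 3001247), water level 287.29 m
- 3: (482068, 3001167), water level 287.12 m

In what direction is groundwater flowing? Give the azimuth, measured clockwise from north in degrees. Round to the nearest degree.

048°

∂h/∂x = (287.29 − 286.11) / (481983 − 482068) = -0.01388
∂h/∂y = (287.12 − 286.11) / (3001167 − 3001247) = -0.01262
Flow direction (−∇h) has components (+0.01388 E, +0.01262 N).
Azimuth = atan2(E, N) = atan2(+0.01388, +0.01262) = 47.7° ≈ 048°.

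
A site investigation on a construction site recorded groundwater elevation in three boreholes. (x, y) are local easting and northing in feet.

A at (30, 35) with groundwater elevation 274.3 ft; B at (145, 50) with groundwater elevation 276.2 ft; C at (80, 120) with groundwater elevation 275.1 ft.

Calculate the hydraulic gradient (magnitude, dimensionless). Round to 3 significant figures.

Taking A as reference: B−A = (115, 15, +1.9); C−A = (50, 85, +0.8).
Determinant of the coordinate differences = 115·85 − 50·15 = 9025.
∂h/∂x = [(+1.9)·85 − (+0.8)·15] / 9025 = +0.01657
∂h/∂y = [115·(+0.8) − 50·(+1.9)] / 9025 = -0.0003324
|∇h| = √(0.01657² + -0.0003324²) = 0.01657

0.0166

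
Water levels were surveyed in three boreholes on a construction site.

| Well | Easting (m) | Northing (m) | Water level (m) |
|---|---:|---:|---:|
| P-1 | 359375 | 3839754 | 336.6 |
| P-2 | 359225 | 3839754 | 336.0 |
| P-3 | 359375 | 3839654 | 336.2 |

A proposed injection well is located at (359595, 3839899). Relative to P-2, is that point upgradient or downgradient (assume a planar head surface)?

∂h/∂x = (336.0 − 336.6) / (359225 − 359375) = +0.004000
∂h/∂y = (336.2 − 336.6) / (3839654 − 3839754) = +0.004000
Head at (359595, 3839899) = 336.6 + (+0.004000)·(220) + (+0.004000)·(145) = 338.06 m.
That is higher than the 336.0 m at P-2, so the point is upgradient.

upgradient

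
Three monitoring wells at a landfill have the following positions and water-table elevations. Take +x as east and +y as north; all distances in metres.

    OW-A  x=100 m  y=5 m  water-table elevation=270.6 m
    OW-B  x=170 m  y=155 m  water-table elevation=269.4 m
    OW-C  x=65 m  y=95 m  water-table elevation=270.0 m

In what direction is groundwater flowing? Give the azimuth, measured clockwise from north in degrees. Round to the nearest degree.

With h = a·x + b·y + c and OW-A as origin, the differences give:
  70·a + 150·b = -1.2
  (-35)·a + 90·b = -0.6
Eliminate b (×90 and ×150, subtract): 11550·a = -18.00 → a = ∂h/∂x = -0.001558
Back-substitute: b = ∂h/∂y = -0.007273.
Flow direction (−∇h) has components (+0.001558 E, +0.007273 N).
Azimuth = atan2(E, N) = atan2(+0.001558, +0.007273) = 12.1° ≈ 012°.

012°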